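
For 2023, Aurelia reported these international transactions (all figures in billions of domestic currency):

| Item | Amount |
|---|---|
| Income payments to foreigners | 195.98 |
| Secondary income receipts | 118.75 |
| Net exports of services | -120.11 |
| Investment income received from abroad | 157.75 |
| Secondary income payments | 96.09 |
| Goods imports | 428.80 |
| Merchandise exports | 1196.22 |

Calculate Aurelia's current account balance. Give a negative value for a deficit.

631.74

Goods balance = 1196.22 - 428.80 = 767.42
Services balance = -120.11
Trade balance (goods + services) = 767.42 + (-120.11) = 647.31
Net primary income = 157.75 - 195.98 = -38.23
Net secondary income = 118.75 - 96.09 = 22.66
Current account = 647.31 + (-38.23) + 22.66 = 631.74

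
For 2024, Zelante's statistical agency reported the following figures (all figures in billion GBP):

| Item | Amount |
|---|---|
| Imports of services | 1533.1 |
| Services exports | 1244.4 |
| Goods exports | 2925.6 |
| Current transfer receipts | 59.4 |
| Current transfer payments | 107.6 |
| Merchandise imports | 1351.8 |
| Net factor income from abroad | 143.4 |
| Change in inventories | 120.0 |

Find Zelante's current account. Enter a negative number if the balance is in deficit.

Goods balance = 2925.6 - 1351.8 = 1573.8
Services balance = 1244.4 - 1533.1 = -288.7
Trade balance (goods + services) = 1573.8 + (-288.7) = 1285.1
Net primary income = 143.4
Net secondary income = 59.4 - 107.6 = -48.2
Current account = 1285.1 + 143.4 + (-48.2) = 1380.3

1380.3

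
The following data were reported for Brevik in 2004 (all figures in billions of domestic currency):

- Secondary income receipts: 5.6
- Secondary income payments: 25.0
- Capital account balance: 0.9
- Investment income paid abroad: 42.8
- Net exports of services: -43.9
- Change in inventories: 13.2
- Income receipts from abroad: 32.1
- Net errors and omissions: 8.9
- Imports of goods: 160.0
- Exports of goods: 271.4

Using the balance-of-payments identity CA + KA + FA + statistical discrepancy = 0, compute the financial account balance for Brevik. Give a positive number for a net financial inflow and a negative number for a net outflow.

Goods balance = 271.4 - 160.0 = 111.4
Services balance = -43.9
Trade balance (goods + services) = 111.4 + (-43.9) = 67.5
Net primary income = 32.1 - 42.8 = -10.7
Net secondary income = 5.6 - 25.0 = -19.4
Current account = 67.5 + (-10.7) + (-19.4) = 37.4
Financial account = -(37.4 + 0.9 + 8.9) = -47.2

-47.2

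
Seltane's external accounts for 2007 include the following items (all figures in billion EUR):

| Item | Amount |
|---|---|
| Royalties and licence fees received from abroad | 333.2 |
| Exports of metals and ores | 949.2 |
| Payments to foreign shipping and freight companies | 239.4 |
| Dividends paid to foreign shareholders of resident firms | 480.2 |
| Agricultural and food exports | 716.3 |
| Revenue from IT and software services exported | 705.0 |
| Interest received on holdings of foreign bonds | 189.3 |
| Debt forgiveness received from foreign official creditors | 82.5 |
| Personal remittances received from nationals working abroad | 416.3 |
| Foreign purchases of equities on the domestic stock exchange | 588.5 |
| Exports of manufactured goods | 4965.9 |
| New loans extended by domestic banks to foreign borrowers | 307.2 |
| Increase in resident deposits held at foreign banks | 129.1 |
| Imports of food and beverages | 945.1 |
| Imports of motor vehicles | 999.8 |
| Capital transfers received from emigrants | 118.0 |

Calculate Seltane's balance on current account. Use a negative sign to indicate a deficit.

Goods: 716.3 - 945.1 + 949.2 - 999.8 + 4965.9 = 4686.5
Services: -239.4 + 333.2 + 705.0 = 798.8
Primary income: 189.3 - 480.2 = -290.9
Secondary income: 416.3
Current account = 4686.5 + 798.8 + (-290.9) + 416.3 = 5610.7
(Excluded from the current account — capital account: debt forgiveness received from foreign official creditors 82.5, capital transfers received from emigrants 118.0; financial account: foreign purchases of equities on the domestic stock exchange 588.5, new loans extended by domestic banks to foreign borrowers 307.2, increase in resident deposits held at foreign banks 129.1.)

5610.7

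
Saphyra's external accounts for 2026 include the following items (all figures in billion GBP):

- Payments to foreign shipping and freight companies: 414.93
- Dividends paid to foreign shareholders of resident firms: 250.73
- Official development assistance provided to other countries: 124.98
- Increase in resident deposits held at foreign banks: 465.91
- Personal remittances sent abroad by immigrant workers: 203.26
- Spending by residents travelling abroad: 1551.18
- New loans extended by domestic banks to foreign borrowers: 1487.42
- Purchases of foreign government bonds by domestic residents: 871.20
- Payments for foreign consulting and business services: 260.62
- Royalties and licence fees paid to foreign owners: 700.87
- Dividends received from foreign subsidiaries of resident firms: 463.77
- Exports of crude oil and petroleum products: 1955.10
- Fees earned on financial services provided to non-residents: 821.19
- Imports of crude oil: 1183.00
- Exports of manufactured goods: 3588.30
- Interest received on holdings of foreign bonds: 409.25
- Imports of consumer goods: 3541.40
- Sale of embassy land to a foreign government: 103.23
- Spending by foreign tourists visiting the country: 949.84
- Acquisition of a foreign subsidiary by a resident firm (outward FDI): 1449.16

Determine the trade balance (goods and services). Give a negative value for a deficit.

-337.57

Goods: 3588.30 + 1955.10 - 3541.40 - 1183.00 = 819.00
Services: -1551.18 - 260.62 + 821.19 + 949.84 - 700.87 - 414.93 = -1156.57
Trade balance = 819.00 + (-1156.57) = -337.57
(Excluded from the trade balance — primary income: dividends paid to foreign shareholders of resident firms 250.73, dividends received from foreign subsidiaries of resident firms 463.77, interest received on holdings of foreign bonds 409.25; secondary income: official development assistance provided to other countries 124.98, personal remittances sent abroad by immigrant workers 203.26; financial account: increase in resident deposits held at foreign banks 465.91, new loans extended by domestic banks to foreign borrowers 1487.42, purchases of foreign government bonds by domestic residents 871.20, acquisition of a foreign subsidiary by a resident firm (outward FDI) 1449.16; capital account: sale of embassy land to a foreign government 103.23.)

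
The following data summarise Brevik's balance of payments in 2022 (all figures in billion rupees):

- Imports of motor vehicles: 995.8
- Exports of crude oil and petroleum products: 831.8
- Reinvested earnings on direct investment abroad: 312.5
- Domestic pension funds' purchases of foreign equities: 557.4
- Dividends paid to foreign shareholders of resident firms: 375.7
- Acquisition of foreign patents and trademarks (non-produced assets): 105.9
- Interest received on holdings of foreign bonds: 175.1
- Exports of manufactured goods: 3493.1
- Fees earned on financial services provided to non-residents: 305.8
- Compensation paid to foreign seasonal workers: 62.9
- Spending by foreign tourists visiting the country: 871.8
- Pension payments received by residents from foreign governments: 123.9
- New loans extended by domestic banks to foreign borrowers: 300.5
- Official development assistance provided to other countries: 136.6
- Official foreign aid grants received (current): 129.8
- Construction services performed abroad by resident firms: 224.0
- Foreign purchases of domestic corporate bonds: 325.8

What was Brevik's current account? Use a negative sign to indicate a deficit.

Goods: 3493.1 + 831.8 - 995.8 = 3329.1
Services: 305.8 + 871.8 + 224.0 = 1401.6
Primary income: -62.9 - 375.7 + 312.5 + 175.1 = 49.0
Secondary income: 123.9 - 136.6 + 129.8 = 117.1
Current account = 3329.1 + 1401.6 + 49.0 + 117.1 = 4896.8
(Excluded from the current account — financial account: domestic pension funds' purchases of foreign equities 557.4, new loans extended by domestic banks to foreign borrowers 300.5, foreign purchases of domestic corporate bonds 325.8; capital account: acquisition of foreign patents and trademarks (non-produced assets) 105.9.)

4896.8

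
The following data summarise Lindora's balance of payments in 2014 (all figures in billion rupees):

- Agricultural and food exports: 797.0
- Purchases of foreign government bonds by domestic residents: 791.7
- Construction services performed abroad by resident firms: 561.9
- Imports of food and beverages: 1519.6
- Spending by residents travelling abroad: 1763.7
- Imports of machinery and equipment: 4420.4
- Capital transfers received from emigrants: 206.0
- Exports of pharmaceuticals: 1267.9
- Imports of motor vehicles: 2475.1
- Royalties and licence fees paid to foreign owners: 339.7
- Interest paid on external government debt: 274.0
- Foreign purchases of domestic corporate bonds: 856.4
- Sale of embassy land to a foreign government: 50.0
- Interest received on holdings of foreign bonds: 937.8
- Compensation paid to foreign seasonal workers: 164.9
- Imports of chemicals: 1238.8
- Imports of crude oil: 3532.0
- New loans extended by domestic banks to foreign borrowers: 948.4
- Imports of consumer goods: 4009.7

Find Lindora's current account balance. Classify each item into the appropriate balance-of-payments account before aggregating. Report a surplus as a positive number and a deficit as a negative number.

Goods: -3532.0 - 4009.7 - 1519.6 + 797.0 - 1238.8 + 1267.9 - 2475.1 - 4420.4 = -15130.7
Services: -339.7 + 561.9 - 1763.7 = -1541.5
Primary income: 937.8 - 164.9 - 274.0 = 498.9
Current account = (-15130.7) + (-1541.5) + 498.9 = -16173.3
(Excluded from the current account — financial account: purchases of foreign government bonds by domestic residents 791.7, foreign purchases of domestic corporate bonds 856.4, new loans extended by domestic banks to foreign borrowers 948.4; capital account: capital transfers received from emigrants 206.0, sale of embassy land to a foreign government 50.0.)

-16173.3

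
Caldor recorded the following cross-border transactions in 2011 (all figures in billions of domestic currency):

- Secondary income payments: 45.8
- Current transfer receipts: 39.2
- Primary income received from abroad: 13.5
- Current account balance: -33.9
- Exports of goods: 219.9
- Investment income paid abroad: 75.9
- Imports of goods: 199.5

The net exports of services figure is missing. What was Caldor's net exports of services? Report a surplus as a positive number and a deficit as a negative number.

Current account = goods balance + services balance + net primary income + net secondary income
Sum of the known components = -48.6
Net exports of services = CA - (known components) = -33.9 - (-48.6) = 14.7

14.7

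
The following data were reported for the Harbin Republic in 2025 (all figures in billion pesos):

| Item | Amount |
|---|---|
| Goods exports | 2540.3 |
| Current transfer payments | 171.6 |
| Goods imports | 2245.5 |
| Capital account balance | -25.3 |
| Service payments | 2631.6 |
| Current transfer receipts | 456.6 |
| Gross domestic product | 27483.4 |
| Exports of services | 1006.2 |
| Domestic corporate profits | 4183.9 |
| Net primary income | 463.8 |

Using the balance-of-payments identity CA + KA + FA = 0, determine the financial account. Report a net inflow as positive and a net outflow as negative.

Goods balance = 2540.3 - 2245.5 = 294.8
Services balance = 1006.2 - 2631.6 = -1625.4
Trade balance (goods + services) = 294.8 + (-1625.4) = -1330.6
Net primary income = 463.8
Net secondary income = 456.6 - 171.6 = 285.0
Current account = -1330.6 + 463.8 + 285.0 = -581.8
Financial account = -(-581.8 + (-25.3)) = 607.1

607.1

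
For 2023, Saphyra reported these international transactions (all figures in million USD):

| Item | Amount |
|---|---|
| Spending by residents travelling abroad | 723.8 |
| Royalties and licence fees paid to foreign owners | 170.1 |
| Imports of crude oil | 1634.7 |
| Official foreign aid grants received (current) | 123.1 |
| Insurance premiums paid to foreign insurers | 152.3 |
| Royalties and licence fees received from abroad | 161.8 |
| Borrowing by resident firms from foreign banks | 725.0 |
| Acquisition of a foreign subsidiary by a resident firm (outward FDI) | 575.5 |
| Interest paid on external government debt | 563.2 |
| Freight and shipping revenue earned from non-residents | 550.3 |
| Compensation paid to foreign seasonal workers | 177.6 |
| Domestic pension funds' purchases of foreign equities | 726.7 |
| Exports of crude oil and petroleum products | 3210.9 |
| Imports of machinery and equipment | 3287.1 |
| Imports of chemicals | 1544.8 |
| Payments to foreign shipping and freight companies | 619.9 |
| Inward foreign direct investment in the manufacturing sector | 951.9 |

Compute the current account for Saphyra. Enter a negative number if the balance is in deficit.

Goods: -1634.7 + 3210.9 - 3287.1 - 1544.8 = -3255.7
Services: -723.8 - 619.9 + 550.3 - 152.3 - 170.1 + 161.8 = -954.0
Primary income: -563.2 - 177.6 = -740.8
Secondary income: 123.1
Current account = (-3255.7) + (-954.0) + (-740.8) + 123.1 = -4827.4
(Excluded from the current account — financial account: borrowing by resident firms from foreign banks 725.0, acquisition of a foreign subsidiary by a resident firm (outward FDI) 575.5, domestic pension funds' purchases of foreign equities 726.7, inward foreign direct investment in the manufacturing sector 951.9.)

-4827.4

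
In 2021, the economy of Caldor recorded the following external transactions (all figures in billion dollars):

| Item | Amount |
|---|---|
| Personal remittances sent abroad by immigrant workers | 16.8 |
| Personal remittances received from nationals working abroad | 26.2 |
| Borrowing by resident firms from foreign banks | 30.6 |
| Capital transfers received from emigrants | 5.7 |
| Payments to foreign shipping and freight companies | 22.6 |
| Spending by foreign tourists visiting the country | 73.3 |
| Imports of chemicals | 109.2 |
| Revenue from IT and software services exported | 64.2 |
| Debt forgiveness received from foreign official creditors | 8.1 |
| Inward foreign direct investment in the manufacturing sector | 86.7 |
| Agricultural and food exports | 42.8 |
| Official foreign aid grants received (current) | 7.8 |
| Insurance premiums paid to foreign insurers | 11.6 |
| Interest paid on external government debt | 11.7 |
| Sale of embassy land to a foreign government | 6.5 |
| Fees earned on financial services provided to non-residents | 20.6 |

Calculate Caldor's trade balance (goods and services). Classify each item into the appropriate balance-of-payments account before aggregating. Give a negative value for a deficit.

57.5

Goods: -109.2 + 42.8 = -66.4
Services: 73.3 + 20.6 - 11.6 - 22.6 + 64.2 = 123.9
Trade balance = -66.4 + 123.9 = 57.5
(Excluded from the trade balance — secondary income: personal remittances sent abroad by immigrant workers 16.8, personal remittances received from nationals working abroad 26.2, official foreign aid grants received (current) 7.8; financial account: borrowing by resident firms from foreign banks 30.6, inward foreign direct investment in the manufacturing sector 86.7; capital account: capital transfers received from emigrants 5.7, debt forgiveness received from foreign official creditors 8.1, sale of embassy land to a foreign government 6.5; primary income: interest paid on external government debt 11.7.)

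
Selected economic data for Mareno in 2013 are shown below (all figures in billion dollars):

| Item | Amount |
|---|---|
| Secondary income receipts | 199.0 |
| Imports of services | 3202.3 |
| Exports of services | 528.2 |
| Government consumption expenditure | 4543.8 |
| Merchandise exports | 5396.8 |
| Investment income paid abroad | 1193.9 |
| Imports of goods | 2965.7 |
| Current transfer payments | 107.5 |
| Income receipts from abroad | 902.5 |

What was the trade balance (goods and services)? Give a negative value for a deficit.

Goods balance = 5396.8 - 2965.7 = 2431.1
Services balance = 528.2 - 3202.3 = -2674.1
Trade balance (goods + services) = 2431.1 + (-2674.1) = -243.0

-243.0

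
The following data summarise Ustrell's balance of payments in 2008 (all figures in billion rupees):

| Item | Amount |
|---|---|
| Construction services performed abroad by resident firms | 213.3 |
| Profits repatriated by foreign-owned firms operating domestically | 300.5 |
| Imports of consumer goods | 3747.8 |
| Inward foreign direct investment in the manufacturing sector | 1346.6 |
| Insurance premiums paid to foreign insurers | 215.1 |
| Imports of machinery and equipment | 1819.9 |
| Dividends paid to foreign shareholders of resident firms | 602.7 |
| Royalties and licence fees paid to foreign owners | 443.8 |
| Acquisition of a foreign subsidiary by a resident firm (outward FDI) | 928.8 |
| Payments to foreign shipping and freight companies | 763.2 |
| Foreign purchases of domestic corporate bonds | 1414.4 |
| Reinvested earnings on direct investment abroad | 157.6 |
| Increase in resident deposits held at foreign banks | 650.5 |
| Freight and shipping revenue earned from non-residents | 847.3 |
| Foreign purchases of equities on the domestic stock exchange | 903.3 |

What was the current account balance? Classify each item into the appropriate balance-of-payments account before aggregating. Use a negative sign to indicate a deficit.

Goods: -3747.8 - 1819.9 = -5567.7
Services: 213.3 + 847.3 - 443.8 - 763.2 - 215.1 = -361.5
Primary income: 157.6 - 300.5 - 602.7 = -745.6
Current account = (-5567.7) + (-361.5) + (-745.6) = -6674.8
(Excluded from the current account — financial account: inward foreign direct investment in the manufacturing sector 1346.6, acquisition of a foreign subsidiary by a resident firm (outward FDI) 928.8, foreign purchases of domestic corporate bonds 1414.4, increase in resident deposits held at foreign banks 650.5, foreign purchases of equities on the domestic stock exchange 903.3.)

-6674.8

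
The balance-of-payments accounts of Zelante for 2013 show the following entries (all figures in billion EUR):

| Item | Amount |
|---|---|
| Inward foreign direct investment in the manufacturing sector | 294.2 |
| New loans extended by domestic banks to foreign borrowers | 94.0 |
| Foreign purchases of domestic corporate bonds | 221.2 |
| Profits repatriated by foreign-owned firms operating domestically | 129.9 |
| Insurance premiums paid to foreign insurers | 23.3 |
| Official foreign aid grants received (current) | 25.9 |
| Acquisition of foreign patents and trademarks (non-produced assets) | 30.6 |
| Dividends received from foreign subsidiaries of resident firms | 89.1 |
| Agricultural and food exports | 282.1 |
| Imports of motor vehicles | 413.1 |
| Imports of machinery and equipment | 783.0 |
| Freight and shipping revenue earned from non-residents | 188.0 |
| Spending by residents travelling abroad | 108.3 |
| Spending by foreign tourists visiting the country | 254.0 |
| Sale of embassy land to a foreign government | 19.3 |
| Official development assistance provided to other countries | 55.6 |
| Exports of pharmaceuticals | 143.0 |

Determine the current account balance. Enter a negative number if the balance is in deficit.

-531.1

Goods: -783.0 + 282.1 - 413.1 + 143.0 = -771.0
Services: -108.3 - 23.3 + 188.0 + 254.0 = 310.4
Primary income: -129.9 + 89.1 = -40.8
Secondary income: 25.9 - 55.6 = -29.7
Current account = (-771.0) + 310.4 + (-40.8) + (-29.7) = -531.1
(Excluded from the current account — financial account: inward foreign direct investment in the manufacturing sector 294.2, new loans extended by domestic banks to foreign borrowers 94.0, foreign purchases of domestic corporate bonds 221.2; capital account: acquisition of foreign patents and trademarks (non-produced assets) 30.6, sale of embassy land to a foreign government 19.3.)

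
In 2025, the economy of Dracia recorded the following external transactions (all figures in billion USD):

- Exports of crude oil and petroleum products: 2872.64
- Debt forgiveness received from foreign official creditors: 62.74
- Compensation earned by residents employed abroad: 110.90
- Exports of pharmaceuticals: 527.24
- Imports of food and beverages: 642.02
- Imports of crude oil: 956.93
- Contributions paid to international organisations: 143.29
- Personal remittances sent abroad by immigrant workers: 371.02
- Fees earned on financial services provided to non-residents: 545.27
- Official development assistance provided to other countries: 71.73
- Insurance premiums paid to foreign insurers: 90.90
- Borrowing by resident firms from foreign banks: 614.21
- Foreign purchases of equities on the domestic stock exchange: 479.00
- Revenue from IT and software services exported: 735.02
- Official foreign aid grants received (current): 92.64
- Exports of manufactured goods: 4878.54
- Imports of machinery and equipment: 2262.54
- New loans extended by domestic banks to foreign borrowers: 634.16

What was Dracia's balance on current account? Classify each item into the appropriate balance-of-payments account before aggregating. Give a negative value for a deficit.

5223.82

Goods: 527.24 - 642.02 + 4878.54 - 2262.54 - 956.93 + 2872.64 = 4416.93
Services: -90.90 + 735.02 + 545.27 = 1189.39
Primary income: 110.90
Secondary income: -371.02 + 92.64 - 143.29 - 71.73 = -493.40
Current account = 4416.93 + 1189.39 + 110.90 + (-493.40) = 5223.82
(Excluded from the current account — capital account: debt forgiveness received from foreign official creditors 62.74; financial account: borrowing by resident firms from foreign banks 614.21, foreign purchases of equities on the domestic stock exchange 479.00, new loans extended by domestic banks to foreign borrowers 634.16.)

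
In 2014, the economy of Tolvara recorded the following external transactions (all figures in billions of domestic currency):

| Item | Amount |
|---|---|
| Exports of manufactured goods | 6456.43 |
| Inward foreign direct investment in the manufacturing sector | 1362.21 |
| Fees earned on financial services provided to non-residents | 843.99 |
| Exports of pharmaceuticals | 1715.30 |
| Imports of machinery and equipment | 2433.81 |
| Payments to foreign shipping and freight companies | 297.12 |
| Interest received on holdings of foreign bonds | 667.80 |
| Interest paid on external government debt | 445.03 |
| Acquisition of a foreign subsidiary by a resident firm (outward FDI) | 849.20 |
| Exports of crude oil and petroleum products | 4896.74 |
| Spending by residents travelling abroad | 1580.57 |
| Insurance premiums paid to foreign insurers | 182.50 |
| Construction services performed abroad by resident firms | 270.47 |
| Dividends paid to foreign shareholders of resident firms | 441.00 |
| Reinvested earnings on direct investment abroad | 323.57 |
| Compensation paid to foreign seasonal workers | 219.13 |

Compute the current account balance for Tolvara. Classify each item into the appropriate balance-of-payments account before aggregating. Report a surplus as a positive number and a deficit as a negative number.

9575.14

Goods: 6456.43 - 2433.81 + 1715.30 + 4896.74 = 10634.66
Services: -182.50 + 843.99 + 270.47 - 1580.57 - 297.12 = -945.73
Primary income: 667.80 - 445.03 + 323.57 - 441.00 - 219.13 = -113.79
Current account = 10634.66 + (-945.73) + (-113.79) = 9575.14
(Excluded from the current account — financial account: inward foreign direct investment in the manufacturing sector 1362.21, acquisition of a foreign subsidiary by a resident firm (outward FDI) 849.20.)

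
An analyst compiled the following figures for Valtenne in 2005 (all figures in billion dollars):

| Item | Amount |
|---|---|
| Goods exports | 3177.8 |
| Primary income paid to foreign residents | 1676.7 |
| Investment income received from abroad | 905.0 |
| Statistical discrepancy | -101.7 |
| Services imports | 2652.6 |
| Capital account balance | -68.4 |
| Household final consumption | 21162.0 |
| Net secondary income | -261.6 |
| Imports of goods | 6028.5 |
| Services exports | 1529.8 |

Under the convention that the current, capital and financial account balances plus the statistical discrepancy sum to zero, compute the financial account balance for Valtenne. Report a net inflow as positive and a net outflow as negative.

5176.9

Goods balance = 3177.8 - 6028.5 = -2850.7
Services balance = 1529.8 - 2652.6 = -1122.8
Trade balance (goods + services) = -2850.7 + (-1122.8) = -3973.5
Net primary income = 905.0 - 1676.7 = -771.7
Net secondary income = -261.6
Current account = -3973.5 + (-771.7) + (-261.6) = -5006.8
Financial account = -(-5006.8 + (-68.4) + (-101.7)) = 5176.9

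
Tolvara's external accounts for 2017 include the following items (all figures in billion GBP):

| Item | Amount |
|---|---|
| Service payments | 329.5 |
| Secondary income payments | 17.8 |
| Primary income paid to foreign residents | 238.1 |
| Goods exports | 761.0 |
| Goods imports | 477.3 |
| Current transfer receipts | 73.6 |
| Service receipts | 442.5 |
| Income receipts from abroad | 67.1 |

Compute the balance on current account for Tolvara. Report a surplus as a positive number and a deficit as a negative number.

Goods balance = 761.0 - 477.3 = 283.7
Services balance = 442.5 - 329.5 = 113.0
Trade balance (goods + services) = 283.7 + 113.0 = 396.7
Net primary income = 67.1 - 238.1 = -171.0
Net secondary income = 73.6 - 17.8 = 55.8
Current account = 396.7 + (-171.0) + 55.8 = 281.5

281.5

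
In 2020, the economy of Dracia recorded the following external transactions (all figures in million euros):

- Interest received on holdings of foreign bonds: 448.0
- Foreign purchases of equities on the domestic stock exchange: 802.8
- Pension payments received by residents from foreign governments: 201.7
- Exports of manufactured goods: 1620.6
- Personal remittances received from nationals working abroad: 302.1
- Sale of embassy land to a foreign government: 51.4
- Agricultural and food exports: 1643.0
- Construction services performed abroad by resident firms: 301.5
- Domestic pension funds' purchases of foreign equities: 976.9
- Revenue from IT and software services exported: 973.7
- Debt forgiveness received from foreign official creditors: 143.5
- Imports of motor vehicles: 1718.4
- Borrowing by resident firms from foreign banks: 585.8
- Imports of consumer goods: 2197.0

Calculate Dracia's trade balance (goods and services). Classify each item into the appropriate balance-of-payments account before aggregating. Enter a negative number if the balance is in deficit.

Goods: 1643.0 - 2197.0 - 1718.4 + 1620.6 = -651.8
Services: 301.5 + 973.7 = 1275.2
Trade balance = -651.8 + 1275.2 = 623.4
(Excluded from the trade balance — primary income: interest received on holdings of foreign bonds 448.0; financial account: foreign purchases of equities on the domestic stock exchange 802.8, domestic pension funds' purchases of foreign equities 976.9, borrowing by resident firms from foreign banks 585.8; secondary income: pension payments received by residents from foreign governments 201.7, personal remittances received from nationals working abroad 302.1; capital account: sale of embassy land to a foreign government 51.4, debt forgiveness received from foreign official creditors 143.5.)

623.4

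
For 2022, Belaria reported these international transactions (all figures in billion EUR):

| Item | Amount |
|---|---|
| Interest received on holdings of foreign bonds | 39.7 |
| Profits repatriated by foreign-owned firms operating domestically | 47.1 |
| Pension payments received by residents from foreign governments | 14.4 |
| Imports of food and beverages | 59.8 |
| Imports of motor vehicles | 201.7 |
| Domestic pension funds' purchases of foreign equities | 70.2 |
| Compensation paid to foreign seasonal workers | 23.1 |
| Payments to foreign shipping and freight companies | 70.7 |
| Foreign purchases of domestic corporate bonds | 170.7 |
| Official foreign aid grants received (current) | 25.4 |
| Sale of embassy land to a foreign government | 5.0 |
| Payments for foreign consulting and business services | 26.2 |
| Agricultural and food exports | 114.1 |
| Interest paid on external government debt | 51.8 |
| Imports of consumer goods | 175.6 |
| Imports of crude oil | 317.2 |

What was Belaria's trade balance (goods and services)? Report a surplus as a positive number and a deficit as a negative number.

Goods: 114.1 - 59.8 - 175.6 - 201.7 - 317.2 = -640.2
Services: -70.7 - 26.2 = -96.9
Trade balance = -640.2 + (-96.9) = -737.1
(Excluded from the trade balance — primary income: interest received on holdings of foreign bonds 39.7, profits repatriated by foreign-owned firms operating domestically 47.1, compensation paid to foreign seasonal workers 23.1, interest paid on external government debt 51.8; secondary income: pension payments received by residents from foreign governments 14.4, official foreign aid grants received (current) 25.4; financial account: domestic pension funds' purchases of foreign equities 70.2, foreign purchases of domestic corporate bonds 170.7; capital account: sale of embassy land to a foreign government 5.0.)

-737.1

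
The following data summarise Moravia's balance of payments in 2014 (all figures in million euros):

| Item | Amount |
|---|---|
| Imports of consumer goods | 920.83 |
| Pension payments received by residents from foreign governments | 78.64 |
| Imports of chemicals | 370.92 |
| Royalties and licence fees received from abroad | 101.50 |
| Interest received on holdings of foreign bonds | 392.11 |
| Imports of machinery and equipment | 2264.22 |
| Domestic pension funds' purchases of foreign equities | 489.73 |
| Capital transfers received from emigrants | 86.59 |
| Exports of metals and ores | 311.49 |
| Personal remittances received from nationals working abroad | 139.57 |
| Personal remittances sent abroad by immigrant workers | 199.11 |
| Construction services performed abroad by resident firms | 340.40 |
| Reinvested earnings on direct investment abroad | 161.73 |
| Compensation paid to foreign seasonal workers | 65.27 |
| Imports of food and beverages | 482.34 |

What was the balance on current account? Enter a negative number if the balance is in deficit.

Goods: -2264.22 - 482.34 + 311.49 - 370.92 - 920.83 = -3726.82
Services: 101.50 + 340.40 = 441.90
Primary income: -65.27 + 161.73 + 392.11 = 488.57
Secondary income: 139.57 + 78.64 - 199.11 = 19.10
Current account = (-3726.82) + 441.90 + 488.57 + 19.10 = -2777.25
(Excluded from the current account — financial account: domestic pension funds' purchases of foreign equities 489.73; capital account: capital transfers received from emigrants 86.59.)

-2777.25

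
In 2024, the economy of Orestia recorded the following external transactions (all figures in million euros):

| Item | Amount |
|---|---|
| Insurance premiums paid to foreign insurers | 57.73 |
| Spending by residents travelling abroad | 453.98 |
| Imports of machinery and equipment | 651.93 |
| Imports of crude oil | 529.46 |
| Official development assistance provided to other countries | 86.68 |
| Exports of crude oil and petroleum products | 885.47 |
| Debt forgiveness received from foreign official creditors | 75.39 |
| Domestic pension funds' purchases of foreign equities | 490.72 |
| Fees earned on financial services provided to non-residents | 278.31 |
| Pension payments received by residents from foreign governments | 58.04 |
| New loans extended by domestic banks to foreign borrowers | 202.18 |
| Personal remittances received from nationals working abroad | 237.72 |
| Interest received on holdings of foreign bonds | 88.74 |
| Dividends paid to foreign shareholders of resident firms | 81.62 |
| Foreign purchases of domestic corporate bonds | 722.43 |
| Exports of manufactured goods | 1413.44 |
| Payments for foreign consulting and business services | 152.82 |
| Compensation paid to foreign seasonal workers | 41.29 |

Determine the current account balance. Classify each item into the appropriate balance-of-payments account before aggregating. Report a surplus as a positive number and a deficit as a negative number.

Goods: 885.47 + 1413.44 - 651.93 - 529.46 = 1117.52
Services: -152.82 - 57.73 - 453.98 + 278.31 = -386.22
Primary income: 88.74 - 81.62 - 41.29 = -34.17
Secondary income: -86.68 + 237.72 + 58.04 = 209.08
Current account = 1117.52 + (-386.22) + (-34.17) + 209.08 = 906.21
(Excluded from the current account — capital account: debt forgiveness received from foreign official creditors 75.39; financial account: domestic pension funds' purchases of foreign equities 490.72, new loans extended by domestic banks to foreign borrowers 202.18, foreign purchases of domestic corporate bonds 722.43.)

906.21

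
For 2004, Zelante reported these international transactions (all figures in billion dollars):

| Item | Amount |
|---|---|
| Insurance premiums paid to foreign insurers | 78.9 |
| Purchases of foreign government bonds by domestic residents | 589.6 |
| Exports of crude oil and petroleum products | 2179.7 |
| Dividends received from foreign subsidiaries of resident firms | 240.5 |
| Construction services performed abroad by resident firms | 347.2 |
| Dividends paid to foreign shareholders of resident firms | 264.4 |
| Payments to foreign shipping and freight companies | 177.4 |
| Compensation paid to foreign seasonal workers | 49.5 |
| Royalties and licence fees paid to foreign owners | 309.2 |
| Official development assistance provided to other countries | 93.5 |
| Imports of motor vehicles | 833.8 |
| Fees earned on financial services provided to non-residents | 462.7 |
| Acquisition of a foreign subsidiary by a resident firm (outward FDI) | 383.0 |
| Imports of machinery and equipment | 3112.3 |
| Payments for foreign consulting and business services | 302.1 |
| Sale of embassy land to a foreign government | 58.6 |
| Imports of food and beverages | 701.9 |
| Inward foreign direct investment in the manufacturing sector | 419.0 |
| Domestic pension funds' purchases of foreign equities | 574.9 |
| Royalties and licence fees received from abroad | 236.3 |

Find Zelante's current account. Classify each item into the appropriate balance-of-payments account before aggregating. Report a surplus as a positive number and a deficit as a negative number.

-2456.6

Goods: 2179.7 - 833.8 - 701.9 - 3112.3 = -2468.3
Services: -78.9 - 309.2 + 236.3 - 177.4 + 462.7 + 347.2 - 302.1 = 178.6
Primary income: 240.5 - 264.4 - 49.5 = -73.4
Secondary income: -93.5
Current account = (-2468.3) + 178.6 + (-73.4) + (-93.5) = -2456.6
(Excluded from the current account — financial account: purchases of foreign government bonds by domestic residents 589.6, acquisition of a foreign subsidiary by a resident firm (outward FDI) 383.0, inward foreign direct investment in the manufacturing sector 419.0, domestic pension funds' purchases of foreign equities 574.9; capital account: sale of embassy land to a foreign government 58.6.)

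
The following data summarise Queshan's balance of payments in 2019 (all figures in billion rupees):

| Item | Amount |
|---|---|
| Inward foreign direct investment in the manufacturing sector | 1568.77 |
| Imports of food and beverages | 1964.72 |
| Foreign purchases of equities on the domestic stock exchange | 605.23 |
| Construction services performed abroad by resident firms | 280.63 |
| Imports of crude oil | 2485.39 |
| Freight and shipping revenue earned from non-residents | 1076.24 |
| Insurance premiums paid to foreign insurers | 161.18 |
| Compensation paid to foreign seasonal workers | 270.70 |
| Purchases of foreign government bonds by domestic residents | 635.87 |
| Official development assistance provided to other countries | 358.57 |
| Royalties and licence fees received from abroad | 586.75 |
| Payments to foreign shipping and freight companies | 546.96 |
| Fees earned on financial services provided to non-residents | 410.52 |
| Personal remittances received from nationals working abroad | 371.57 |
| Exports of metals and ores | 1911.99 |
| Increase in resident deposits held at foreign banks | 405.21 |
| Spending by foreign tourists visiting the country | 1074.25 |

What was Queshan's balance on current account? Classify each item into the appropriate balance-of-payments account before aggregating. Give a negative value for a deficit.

-75.57

Goods: 1911.99 - 1964.72 - 2485.39 = -2538.12
Services: -546.96 + 1076.24 + 586.75 + 410.52 + 1074.25 + 280.63 - 161.18 = 2720.25
Primary income: -270.70
Secondary income: 371.57 - 358.57 = 13.00
Current account = (-2538.12) + 2720.25 + (-270.70) + 13.00 = -75.57
(Excluded from the current account — financial account: inward foreign direct investment in the manufacturing sector 1568.77, foreign purchases of equities on the domestic stock exchange 605.23, purchases of foreign government bonds by domestic residents 635.87, increase in resident deposits held at foreign banks 405.21.)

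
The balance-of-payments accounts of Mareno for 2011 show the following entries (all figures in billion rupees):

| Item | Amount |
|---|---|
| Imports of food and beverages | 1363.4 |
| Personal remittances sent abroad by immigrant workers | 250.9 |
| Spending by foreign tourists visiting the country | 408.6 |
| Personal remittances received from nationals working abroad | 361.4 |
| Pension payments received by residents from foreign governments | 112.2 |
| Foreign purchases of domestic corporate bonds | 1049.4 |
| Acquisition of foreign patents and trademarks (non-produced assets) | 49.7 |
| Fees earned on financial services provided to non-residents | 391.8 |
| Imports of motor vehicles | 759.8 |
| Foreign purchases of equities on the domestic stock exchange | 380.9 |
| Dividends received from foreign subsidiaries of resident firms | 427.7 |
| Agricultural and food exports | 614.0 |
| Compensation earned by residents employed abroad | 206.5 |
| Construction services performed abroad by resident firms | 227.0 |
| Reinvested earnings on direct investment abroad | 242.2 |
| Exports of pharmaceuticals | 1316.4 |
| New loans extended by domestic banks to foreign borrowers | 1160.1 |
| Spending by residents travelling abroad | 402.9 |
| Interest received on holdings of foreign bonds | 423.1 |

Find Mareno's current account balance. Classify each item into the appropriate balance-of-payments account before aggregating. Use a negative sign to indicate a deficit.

Goods: -759.8 + 614.0 - 1363.4 + 1316.4 = -192.8
Services: 391.8 + 408.6 + 227.0 - 402.9 = 624.5
Primary income: 427.7 + 206.5 + 423.1 + 242.2 = 1299.5
Secondary income: 361.4 - 250.9 + 112.2 = 222.7
Current account = (-192.8) + 624.5 + 1299.5 + 222.7 = 1953.9
(Excluded from the current account — financial account: foreign purchases of domestic corporate bonds 1049.4, foreign purchases of equities on the domestic stock exchange 380.9, new loans extended by domestic banks to foreign borrowers 1160.1; capital account: acquisition of foreign patents and trademarks (non-produced assets) 49.7.)

1953.9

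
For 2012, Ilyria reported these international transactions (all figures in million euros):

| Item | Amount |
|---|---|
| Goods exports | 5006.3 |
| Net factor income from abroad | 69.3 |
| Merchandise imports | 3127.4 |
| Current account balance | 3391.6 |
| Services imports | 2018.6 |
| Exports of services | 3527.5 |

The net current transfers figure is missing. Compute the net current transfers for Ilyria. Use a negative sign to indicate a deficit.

-65.5

Current account = goods balance + services balance + net primary income + net secondary income
Sum of the known components = 3457.1
Net current transfers = CA - (known components) = 3391.6 - 3457.1 = -65.5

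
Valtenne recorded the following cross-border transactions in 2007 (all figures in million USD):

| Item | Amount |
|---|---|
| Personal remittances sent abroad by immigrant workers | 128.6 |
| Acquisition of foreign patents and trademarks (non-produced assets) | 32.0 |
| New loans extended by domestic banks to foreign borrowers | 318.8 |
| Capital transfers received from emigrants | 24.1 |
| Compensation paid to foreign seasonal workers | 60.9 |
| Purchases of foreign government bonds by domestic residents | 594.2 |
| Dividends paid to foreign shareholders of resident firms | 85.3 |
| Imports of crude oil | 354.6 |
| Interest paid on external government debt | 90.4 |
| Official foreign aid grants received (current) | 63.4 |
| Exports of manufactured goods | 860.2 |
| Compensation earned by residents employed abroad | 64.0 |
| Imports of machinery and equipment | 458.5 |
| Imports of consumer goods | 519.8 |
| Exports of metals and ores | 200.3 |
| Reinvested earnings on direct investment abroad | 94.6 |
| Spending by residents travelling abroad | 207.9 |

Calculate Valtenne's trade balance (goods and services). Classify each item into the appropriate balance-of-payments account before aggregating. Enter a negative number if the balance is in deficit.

Goods: -354.6 - 519.8 + 860.2 - 458.5 + 200.3 = -272.4
Services: -207.9
Trade balance = -272.4 + (-207.9) = -480.3
(Excluded from the trade balance — secondary income: personal remittances sent abroad by immigrant workers 128.6, official foreign aid grants received (current) 63.4; capital account: acquisition of foreign patents and trademarks (non-produced assets) 32.0, capital transfers received from emigrants 24.1; financial account: new loans extended by domestic banks to foreign borrowers 318.8, purchases of foreign government bonds by domestic residents 594.2; primary income: compensation paid to foreign seasonal workers 60.9, dividends paid to foreign shareholders of resident firms 85.3, interest paid on external government debt 90.4, compensation earned by residents employed abroad 64.0, reinvested earnings on direct investment abroad 94.6.)

-480.3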